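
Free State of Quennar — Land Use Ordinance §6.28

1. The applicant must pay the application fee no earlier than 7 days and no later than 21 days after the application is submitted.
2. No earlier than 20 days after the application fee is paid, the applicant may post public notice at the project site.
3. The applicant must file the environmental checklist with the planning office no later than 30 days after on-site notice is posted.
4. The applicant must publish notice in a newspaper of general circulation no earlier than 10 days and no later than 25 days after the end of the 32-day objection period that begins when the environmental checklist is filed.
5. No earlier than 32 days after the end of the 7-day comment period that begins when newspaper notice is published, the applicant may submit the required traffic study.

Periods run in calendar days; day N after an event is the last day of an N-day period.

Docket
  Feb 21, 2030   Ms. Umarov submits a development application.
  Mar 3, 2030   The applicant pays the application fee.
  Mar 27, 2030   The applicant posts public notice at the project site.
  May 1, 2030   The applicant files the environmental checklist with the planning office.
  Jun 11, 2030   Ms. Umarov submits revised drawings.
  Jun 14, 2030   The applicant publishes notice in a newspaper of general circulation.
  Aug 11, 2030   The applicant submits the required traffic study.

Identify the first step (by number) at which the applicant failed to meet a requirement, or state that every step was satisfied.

Step 3

(1) the permitted window runs from Feb 21, 2030 + 7 = Feb 28, 2030 to Feb 21, 2030 + 21 = Mar 14, 2030; Mar 3, 2030 falls inside that range.
(2) permitted from Mar 3, 2030 + 20 days = Mar 23, 2030 onward; Mar 27, 2030 is on or after that date.
(3) due by Mar 27, 2030 + 30 days = Apr 26, 2030; not done until May 1, 2030, 5 days after the deadline.
No need to go further; step 3 was not satisfied.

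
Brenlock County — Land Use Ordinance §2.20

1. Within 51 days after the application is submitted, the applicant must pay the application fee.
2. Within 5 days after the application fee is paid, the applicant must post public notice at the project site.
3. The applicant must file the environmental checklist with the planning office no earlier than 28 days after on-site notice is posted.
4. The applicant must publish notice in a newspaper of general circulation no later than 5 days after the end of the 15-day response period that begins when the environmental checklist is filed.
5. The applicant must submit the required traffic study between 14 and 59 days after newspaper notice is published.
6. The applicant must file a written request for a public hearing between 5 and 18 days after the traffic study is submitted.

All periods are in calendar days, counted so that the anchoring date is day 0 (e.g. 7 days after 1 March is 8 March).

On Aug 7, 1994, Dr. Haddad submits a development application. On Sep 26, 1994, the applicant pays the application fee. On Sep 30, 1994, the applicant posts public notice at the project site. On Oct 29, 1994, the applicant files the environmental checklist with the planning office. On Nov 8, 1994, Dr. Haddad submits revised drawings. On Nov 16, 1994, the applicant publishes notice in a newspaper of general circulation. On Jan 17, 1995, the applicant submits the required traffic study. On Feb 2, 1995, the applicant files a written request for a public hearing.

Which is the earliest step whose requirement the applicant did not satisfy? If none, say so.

Step 1: 51 days after Aug 7, 1994 (when the application is submitted) is Sep 27, 1994; completed Sep 26, 1994, before the deadline.
Step 2: 5 days after Sep 26, 1994 (when the application fee is paid) is Oct 1, 1994; Sep 30, 1994 is within that limit.
Step 3: the earliest permitted date is 28 days after Sep 30, 1994 (when on-site notice is posted), i.e. Oct 28, 1994; Oct 29, 1994 is on or after that date.
Step 4: 5 days after Nov 13, 1994 (end of the 15-day response period, which began when the environmental checklist is filed on Oct 29, 1994) is Nov 18, 1994; done Nov 16, 1994 — timely.
Step 5: the window is 14–59 days after Nov 16, 1994 (when newspaper notice is published), so Nov 30, 1994 through Jan 14, 1995; done Jan 17, 1995 — 3 days after the window closed.
The procedure was therefore not followed at step 5.

Step 5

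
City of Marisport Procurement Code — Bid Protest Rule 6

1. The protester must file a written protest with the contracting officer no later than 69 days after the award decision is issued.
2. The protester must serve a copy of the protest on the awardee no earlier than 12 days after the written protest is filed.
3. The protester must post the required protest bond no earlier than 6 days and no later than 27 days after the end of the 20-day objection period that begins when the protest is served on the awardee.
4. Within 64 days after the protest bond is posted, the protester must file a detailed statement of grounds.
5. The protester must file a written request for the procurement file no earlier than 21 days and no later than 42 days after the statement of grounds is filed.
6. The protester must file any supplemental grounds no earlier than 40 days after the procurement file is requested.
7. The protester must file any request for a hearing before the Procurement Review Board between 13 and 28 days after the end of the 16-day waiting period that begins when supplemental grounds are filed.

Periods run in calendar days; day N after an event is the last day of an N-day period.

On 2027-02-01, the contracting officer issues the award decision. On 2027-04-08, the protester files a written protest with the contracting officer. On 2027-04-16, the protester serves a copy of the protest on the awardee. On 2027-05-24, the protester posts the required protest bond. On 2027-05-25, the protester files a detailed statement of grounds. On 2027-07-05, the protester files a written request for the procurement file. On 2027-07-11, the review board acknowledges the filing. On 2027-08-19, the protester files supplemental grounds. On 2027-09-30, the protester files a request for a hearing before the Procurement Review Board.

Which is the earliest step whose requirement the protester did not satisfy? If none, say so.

Step 2

Step 1: 69 days after 2027-02-01 (when the award decision is issued) is 2027-04-11; done 2027-04-08 — timely.
Step 2: the earliest permitted date is 12 days after 2027-04-08 (when the written protest is filed), i.e. 2027-04-20; acted on 2027-04-16, 4 days prematurely.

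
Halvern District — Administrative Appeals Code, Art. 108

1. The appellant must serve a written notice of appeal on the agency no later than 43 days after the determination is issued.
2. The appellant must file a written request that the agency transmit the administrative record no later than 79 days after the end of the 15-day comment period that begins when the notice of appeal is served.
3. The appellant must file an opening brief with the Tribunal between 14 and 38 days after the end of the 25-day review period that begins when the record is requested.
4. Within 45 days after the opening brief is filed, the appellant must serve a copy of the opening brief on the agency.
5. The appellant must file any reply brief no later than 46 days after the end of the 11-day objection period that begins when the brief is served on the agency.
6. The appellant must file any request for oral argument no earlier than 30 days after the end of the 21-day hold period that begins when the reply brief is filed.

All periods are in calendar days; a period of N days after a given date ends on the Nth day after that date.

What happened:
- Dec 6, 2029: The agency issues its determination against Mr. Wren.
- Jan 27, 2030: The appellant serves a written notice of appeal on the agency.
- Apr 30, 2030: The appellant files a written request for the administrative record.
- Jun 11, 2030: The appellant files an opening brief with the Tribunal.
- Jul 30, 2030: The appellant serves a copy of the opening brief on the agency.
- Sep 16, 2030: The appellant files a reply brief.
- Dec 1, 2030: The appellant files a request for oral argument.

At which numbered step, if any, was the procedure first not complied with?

Step 1 — counting 43 days from Dec 6, 2029 (when the determination is issued) gives a deadline of Jan 18, 2030; not done until Jan 27, 2030, 9 days after the deadline.

Step 1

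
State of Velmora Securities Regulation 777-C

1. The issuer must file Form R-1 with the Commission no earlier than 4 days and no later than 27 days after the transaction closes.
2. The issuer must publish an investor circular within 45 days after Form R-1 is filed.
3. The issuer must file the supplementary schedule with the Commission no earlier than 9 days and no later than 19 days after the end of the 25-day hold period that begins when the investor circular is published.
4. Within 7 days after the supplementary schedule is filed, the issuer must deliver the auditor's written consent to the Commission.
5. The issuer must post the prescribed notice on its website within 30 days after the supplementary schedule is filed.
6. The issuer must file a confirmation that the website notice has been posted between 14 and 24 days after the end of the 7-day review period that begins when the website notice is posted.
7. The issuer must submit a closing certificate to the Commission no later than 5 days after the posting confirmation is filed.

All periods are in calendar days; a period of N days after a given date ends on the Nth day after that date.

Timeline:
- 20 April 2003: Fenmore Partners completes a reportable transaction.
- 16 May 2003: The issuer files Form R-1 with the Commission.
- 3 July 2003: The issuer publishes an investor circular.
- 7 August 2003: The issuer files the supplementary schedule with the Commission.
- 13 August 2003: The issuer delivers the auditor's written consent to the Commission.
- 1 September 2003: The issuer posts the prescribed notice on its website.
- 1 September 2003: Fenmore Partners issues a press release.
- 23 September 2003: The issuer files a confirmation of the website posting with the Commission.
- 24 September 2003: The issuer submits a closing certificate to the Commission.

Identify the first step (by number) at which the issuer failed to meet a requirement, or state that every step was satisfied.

Step 1: the window is 4–27 days after 20 April 2003 (when the transaction closes), so 24 April 2003 through 17 May 2003; 16 May 2003 falls inside that range.
Step 2: 45 days after 16 May 2003 (when Form R-1 is filed) is 30 June 2003; done 3 July 2003 — 3 days late.
The procedure was therefore not followed at step 2.

Step 2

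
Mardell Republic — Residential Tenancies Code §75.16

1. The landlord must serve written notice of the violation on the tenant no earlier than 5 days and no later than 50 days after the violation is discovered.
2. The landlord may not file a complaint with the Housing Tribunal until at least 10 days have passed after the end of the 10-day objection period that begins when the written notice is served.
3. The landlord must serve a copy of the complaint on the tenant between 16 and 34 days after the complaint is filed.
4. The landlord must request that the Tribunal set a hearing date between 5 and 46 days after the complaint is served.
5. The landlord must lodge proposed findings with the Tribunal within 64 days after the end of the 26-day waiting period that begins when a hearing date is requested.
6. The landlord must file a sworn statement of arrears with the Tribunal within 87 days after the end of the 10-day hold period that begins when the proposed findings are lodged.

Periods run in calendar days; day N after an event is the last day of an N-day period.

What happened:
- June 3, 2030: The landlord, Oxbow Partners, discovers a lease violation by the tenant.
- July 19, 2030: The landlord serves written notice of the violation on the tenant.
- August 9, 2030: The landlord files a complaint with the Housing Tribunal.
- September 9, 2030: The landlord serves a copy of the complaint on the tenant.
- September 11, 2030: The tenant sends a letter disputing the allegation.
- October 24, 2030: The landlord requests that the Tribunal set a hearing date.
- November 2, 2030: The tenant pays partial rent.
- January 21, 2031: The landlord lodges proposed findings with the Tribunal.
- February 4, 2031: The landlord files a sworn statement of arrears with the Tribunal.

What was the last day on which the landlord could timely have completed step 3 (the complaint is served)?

September 12, 2030

Step 3 runs from August 9, 2030, when the complaint is filed. The window is 16–34 days after August 9, 2030; it closes on September 12, 2030.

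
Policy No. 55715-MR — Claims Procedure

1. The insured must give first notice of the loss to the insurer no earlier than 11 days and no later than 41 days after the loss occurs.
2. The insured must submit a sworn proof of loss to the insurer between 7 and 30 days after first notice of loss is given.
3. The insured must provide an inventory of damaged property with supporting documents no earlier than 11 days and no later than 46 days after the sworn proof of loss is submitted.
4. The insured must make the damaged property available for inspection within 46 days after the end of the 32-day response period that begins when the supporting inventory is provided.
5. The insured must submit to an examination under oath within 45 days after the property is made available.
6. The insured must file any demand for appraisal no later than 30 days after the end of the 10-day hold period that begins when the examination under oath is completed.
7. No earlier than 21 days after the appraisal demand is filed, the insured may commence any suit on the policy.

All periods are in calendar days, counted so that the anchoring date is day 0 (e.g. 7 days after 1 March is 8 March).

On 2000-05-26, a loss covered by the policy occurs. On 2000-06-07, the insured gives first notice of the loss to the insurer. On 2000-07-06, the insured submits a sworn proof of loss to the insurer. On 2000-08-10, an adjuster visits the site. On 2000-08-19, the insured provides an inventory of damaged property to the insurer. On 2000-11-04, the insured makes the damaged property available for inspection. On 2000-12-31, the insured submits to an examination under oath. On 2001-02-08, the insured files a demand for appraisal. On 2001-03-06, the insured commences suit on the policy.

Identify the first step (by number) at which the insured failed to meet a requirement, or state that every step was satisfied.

Step 5

(1) the permitted window runs from 2000-05-26 + 11 = 2000-06-06 to 2000-05-26 + 41 = 2000-07-06; done 2000-06-07, which is between those dates.
(2) the permitted window runs from 2000-06-07 + 7 = 2000-06-14 to 2000-06-07 + 30 = 2000-07-07; 2000-07-06 falls inside that range.
(3) the permitted window runs from 2000-07-06 + 11 = 2000-07-17 to 2000-07-06 + 46 = 2000-08-21; 2000-08-19 falls inside that range.
(4) due by 2000-09-20 + 46 days = 2000-11-05; completed 2000-11-04, before the deadline.
(5) due by 2000-11-04 + 45 days = 2000-12-19; done 2000-12-31 — 12 days late.
No need to go further; step 5 was not satisfied.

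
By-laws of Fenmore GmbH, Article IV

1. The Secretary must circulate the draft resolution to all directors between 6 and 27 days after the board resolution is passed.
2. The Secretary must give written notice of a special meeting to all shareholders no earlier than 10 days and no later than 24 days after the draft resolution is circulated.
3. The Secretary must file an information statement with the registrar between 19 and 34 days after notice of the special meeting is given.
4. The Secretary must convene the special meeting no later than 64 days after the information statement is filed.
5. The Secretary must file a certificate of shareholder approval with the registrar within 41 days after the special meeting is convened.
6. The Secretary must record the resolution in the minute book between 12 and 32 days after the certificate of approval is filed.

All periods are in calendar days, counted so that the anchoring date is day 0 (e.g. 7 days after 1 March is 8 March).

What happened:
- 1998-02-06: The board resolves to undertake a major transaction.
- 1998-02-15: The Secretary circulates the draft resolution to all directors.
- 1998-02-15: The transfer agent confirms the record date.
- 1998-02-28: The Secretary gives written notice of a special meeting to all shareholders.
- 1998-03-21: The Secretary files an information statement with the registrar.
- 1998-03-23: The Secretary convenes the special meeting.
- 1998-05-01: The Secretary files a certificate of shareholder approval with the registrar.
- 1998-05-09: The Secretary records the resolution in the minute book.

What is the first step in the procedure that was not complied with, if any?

Step 6

Step 1 — 6 and 27 days from 1998-02-06 (when the board resolution is passed) are 1998-02-12 and 1998-03-05 respectively; done 1998-02-15 — within the window.
Step 2 — 10 and 24 days from 1998-02-15 (when the draft resolution is circulated) are 1998-02-25 and 1998-03-11 respectively; 1998-02-28 falls inside that range.
Step 3 — 19 and 34 days from 1998-02-28 (when notice of the special meeting is given) are 1998-03-19 and 1998-04-03 respectively; done 1998-03-21 — within the window.
Step 4 — counting 64 days from 1998-03-21 (when the information statement is filed) gives a deadline of 1998-05-24; completed 1998-03-23, before the deadline.
Step 5 — counting 41 days from 1998-03-23 (when the special meeting is convened) gives a deadline of 1998-05-03; 1998-05-01 is within that limit.
Step 6 — 12 and 32 days from 1998-05-01 (when the certificate of approval is filed) are 1998-05-13 and 1998-06-02 respectively; 1998-05-09 is 4 days too early.
Later steps need not be reached.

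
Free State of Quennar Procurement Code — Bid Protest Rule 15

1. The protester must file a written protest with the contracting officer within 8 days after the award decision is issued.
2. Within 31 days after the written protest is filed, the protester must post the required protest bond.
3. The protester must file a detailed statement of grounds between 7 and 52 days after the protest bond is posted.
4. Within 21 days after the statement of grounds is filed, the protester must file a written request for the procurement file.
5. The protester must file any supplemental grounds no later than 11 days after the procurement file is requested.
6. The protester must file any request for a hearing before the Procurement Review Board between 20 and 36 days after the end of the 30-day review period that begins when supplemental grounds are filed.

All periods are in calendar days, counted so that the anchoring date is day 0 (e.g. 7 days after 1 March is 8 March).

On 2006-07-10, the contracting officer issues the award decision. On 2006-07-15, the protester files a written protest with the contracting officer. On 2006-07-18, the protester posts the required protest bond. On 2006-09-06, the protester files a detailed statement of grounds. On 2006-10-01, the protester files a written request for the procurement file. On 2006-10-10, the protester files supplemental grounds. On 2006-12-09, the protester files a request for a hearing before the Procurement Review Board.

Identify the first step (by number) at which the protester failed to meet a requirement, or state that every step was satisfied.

Step 1: 8 days after 2006-07-10 (when the award decision is issued) is 2006-07-18; 2006-07-15 is within that limit.
Step 2: 31 days after 2006-07-15 (when the written protest is filed) is 2006-08-15; 2006-07-18 is within that limit.
Step 3: the window is 7–52 days after 2006-07-18 (when the protest bond is posted), so 2006-07-25 through 2006-09-08; done 2006-09-06 — within the window.
Step 4: 21 days after 2006-09-06 (when the statement of grounds is filed) is 2006-09-27; not done until 2006-10-01, 4 days after the deadline.
That is the first point of non-compliance.

Step 4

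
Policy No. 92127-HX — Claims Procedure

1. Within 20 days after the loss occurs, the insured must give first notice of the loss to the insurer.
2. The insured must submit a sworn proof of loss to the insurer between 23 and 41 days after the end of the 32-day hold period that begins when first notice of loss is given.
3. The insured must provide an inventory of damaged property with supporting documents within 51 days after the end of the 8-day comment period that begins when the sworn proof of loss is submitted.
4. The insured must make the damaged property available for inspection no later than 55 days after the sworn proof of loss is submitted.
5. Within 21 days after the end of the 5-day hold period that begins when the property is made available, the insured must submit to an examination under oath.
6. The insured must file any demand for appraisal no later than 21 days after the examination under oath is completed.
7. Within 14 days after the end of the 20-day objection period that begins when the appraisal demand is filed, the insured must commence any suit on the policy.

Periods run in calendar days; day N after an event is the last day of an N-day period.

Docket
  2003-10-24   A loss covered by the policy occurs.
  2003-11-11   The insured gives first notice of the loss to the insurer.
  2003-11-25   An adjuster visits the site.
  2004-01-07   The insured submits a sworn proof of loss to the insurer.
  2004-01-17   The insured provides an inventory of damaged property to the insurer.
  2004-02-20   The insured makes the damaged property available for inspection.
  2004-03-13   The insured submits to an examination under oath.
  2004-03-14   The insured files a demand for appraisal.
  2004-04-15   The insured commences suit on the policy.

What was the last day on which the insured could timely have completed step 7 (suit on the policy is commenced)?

The appraisal demand is filed on 2004-03-14; the 20-day objection period therefore ends 2004-04-03, and step 7 runs from that date. 14 days after 2004-04-03 is 2004-04-17.

2004-04-17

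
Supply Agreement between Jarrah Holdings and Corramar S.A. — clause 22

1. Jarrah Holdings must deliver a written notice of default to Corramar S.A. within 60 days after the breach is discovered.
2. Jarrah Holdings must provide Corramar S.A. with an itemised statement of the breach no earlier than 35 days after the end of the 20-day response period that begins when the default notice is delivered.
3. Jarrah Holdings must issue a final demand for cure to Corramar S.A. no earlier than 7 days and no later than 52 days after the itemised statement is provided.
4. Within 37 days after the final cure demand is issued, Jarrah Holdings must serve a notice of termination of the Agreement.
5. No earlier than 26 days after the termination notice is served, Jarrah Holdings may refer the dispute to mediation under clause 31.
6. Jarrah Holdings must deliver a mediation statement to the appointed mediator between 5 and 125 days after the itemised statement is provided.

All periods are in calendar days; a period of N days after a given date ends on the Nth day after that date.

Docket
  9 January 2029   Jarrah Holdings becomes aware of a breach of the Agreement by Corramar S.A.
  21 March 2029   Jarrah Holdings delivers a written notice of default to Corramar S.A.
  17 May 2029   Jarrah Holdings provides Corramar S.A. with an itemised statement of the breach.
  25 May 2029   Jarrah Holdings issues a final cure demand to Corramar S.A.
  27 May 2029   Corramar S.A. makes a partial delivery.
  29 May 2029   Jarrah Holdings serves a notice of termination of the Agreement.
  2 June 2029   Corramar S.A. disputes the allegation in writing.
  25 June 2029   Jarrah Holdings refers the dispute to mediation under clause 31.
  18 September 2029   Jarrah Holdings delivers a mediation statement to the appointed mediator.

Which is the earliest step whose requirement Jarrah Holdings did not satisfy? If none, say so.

Step 1

(1) due by 9 January 2029 + 60 days = 10 March 2029; not done until 21 March 2029, 11 days after the deadline.
That is the first point of non-compliance.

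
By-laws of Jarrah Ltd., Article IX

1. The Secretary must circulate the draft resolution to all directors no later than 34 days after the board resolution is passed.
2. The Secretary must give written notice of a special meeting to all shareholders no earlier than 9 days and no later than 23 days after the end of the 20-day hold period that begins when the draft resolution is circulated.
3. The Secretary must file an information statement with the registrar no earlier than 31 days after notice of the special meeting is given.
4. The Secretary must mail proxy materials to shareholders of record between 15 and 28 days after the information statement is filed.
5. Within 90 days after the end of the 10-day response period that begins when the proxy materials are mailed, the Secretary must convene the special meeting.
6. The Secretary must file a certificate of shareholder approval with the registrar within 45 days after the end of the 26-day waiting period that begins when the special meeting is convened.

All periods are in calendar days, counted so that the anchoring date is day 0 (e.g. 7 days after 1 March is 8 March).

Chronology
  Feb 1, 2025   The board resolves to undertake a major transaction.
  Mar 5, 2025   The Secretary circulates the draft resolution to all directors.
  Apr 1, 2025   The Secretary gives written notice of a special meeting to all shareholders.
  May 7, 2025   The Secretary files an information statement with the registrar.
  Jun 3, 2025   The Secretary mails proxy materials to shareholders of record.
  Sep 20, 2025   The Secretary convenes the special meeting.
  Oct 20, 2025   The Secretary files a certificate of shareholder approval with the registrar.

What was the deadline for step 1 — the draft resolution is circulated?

Step 1 runs from Feb 1, 2025, when the board resolution is passed. 34 days after Feb 1, 2025 is Mar 7, 2025.

Mar 7, 2025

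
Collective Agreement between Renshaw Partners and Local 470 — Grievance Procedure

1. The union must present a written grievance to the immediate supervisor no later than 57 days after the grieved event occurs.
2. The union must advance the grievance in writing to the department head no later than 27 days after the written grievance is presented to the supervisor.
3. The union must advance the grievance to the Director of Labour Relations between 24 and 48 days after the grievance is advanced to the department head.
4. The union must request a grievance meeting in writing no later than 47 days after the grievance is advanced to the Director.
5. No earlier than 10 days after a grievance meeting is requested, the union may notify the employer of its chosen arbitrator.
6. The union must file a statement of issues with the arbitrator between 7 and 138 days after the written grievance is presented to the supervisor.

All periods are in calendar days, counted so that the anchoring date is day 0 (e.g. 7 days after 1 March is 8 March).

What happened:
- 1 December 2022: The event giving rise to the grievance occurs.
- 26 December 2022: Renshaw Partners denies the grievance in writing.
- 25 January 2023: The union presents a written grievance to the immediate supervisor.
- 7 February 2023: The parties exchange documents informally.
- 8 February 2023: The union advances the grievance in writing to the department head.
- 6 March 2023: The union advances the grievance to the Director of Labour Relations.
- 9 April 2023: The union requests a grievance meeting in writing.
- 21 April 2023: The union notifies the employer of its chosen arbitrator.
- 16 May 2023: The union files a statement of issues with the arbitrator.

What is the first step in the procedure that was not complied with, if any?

None — every step was satisfied

(1) due by 1 December 2022 + 57 days = 27 January 2023; 25 January 2023 is within that limit.
(2) due by 25 January 2023 + 27 days = 21 February 2023; 8 February 2023 is within that limit.
(3) the permitted window runs from 8 February 2023 + 24 = 4 March 2023 to 8 February 2023 + 48 = 28 March 2023; done 6 March 2023 — within the window.
(4) due by 6 March 2023 + 47 days = 22 April 2023; 9 April 2023 is within that limit.
(5) permitted from 9 April 2023 + 10 days = 19 April 2023 onward; done 21 April 2023 — permitted.
(6) the permitted window runs from 25 January 2023 + 7 = 1 February 2023 to 25 January 2023 + 138 = 12 June 2023; done 16 May 2023, which is between those dates.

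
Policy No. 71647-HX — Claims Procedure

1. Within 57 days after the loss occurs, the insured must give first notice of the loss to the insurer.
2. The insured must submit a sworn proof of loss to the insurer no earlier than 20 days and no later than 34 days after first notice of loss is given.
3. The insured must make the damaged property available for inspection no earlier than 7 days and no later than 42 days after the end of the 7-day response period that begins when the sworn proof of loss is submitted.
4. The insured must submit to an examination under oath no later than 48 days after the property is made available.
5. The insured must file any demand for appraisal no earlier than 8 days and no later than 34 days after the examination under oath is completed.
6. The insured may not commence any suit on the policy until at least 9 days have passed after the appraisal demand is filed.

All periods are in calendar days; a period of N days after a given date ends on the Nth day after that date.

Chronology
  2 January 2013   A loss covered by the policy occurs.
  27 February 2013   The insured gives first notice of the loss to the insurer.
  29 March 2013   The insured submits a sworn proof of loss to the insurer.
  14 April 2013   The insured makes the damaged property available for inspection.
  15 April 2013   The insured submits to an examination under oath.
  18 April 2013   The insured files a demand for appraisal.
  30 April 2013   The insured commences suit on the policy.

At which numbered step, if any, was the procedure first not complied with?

Step 1: 57 days after 2 January 2013 (when the loss occurs) is 28 February 2013; done 27 February 2013 — timely.
Step 2: the window is 20–34 days after 27 February 2013 (when first notice of loss is given), so 19 March 2013 through 2 April 2013; done 29 March 2013 — within the window.
Step 3: the window is 7–42 days after 5 April 2013 (end of the 7-day response period, which began when the sworn proof of loss is submitted on 29 March 2013), so 12 April 2013 through 17 May 2013; done 14 April 2013, which is between those dates.
Step 4: 48 days after 14 April 2013 (when the property is made available) is 1 June 2013; 15 April 2013 is within that limit.
Step 5: the window is 8–34 days after 15 April 2013 (when the examination under oath is completed), so 23 April 2013 through 19 May 2013; 18 April 2013 is 5 days too early.
That is the first point of non-compliance.

Step 5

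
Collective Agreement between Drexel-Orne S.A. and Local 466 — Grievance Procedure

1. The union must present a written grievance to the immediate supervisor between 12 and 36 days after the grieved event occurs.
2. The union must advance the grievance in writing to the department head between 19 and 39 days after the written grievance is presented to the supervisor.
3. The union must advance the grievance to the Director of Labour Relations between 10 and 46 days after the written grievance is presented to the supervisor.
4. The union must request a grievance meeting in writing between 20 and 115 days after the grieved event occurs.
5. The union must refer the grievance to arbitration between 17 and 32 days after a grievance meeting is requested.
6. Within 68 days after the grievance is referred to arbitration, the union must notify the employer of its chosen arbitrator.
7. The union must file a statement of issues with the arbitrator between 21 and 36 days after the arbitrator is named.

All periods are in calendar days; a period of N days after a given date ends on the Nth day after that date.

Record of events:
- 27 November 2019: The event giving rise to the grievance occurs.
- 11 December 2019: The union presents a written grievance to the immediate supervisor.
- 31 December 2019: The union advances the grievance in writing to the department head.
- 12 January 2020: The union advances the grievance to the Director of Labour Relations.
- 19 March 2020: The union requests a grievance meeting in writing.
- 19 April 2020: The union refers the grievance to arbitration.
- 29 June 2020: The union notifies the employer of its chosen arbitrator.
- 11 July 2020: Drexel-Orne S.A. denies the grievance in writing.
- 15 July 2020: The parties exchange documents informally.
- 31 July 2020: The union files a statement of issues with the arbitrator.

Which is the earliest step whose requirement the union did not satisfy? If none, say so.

Step 1: the window is 12–36 days after 27 November 2019 (when the grieved event occurs), so 9 December 2019 through 2 January 2020; done 11 December 2019, which is between those dates.
Step 2: the window is 19–39 days after 11 December 2019 (when the written grievance is presented to the supervisor), so 30 December 2019 through 19 January 2020; done 31 December 2019 — within the window.
Step 3: the window is 10–46 days after 11 December 2019 (when the written grievance is presented to the supervisor), so 21 December 2019 through 26 January 2020; done 12 January 2020 — within the window.
Step 4: the window is 20–115 days after 27 November 2019 (when the grieved event occurs), so 17 December 2019 through 21 March 2020; done 19 March 2020 — within the window.
Step 5: the window is 17–32 days after 19 March 2020 (when a grievance meeting is requested), so 5 April 2020 through 20 April 2020; 19 April 2020 falls inside that range.
Step 6: 68 days after 19 April 2020 (when the grievance is referred to arbitration) is 26 June 2020; done 29 June 2020 — 3 days late.
No need to go further; step 6 was not satisfied.

Step 6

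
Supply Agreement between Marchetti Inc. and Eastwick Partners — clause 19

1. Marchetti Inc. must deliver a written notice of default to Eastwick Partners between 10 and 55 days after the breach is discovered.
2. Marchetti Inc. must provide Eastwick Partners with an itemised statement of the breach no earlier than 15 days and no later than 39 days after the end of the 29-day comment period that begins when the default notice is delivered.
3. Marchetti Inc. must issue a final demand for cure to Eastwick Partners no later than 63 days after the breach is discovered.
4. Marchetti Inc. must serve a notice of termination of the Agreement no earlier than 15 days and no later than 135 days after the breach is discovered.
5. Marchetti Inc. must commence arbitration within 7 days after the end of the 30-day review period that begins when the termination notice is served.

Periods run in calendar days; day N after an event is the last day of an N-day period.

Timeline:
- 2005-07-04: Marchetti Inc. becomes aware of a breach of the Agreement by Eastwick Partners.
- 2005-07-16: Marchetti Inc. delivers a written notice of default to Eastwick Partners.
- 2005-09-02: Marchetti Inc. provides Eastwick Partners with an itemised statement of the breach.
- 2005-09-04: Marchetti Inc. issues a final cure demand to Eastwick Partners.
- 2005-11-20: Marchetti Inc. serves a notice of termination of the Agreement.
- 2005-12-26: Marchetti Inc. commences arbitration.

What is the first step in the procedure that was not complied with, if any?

Step 4

Step 1: the window is 10–55 days after 2005-07-04 (when the breach is discovered), so 2005-07-14 through 2005-08-28; done 2005-07-16, which is between those dates.
Step 2: the window is 15–39 days after 2005-08-14 (end of the 29-day comment period, which began when the default notice is delivered on 2005-07-16), so 2005-08-29 through 2005-09-22; done 2005-09-02 — within the window.
Step 3: 63 days after 2005-07-04 (when the breach is discovered) is 2005-09-05; done 2005-09-04 — timely.
Step 4: the window is 15–135 days after 2005-07-04 (when the breach is discovered), so 2005-07-19 through 2005-11-16; done 2005-11-20 — 4 days after the window closed.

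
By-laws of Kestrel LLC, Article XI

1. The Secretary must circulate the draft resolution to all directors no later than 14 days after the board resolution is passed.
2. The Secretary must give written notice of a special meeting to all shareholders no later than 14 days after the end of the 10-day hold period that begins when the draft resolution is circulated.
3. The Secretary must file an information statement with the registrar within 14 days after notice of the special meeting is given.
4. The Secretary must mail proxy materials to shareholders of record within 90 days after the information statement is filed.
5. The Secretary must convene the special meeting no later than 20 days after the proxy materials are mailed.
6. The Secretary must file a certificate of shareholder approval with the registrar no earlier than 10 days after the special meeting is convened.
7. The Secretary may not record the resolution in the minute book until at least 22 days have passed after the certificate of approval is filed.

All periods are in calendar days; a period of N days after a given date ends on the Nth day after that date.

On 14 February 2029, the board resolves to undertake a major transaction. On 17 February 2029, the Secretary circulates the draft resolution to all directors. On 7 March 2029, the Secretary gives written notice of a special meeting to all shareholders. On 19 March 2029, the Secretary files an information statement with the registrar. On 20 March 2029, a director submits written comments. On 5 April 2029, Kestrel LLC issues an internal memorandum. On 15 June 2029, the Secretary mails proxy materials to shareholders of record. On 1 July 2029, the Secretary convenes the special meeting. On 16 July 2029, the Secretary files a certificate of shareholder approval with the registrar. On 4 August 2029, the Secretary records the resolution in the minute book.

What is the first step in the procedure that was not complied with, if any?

Step 1: 14 days after 14 February 2029 (when the board resolution is passed) is 28 February 2029; done 17 February 2029 — timely.
Step 2: 14 days after 27 February 2029 (end of the 10-day hold period, which began when the draft resolution is circulated on 17 February 2029) is 13 March 2029; 7 March 2029 is within that limit.
Step 3: 14 days after 7 March 2029 (when notice of the special meeting is given) is 21 March 2029; done 19 March 2029 — timely.
Step 4: 90 days after 19 March 2029 (when the information statement is filed) is 17 June 2029; completed 15 June 2029, before the deadline.
Step 5: 20 days after 15 June 2029 (when the proxy materials are mailed) is 5 July 2029; completed 1 July 2029, before the deadline.
Step 6: the earliest permitted date is 10 days after 1 July 2029 (when the special meeting is convened), i.e. 11 July 2029; 16 July 2029 is on or after that date.
Step 7: the earliest permitted date is 22 days after 16 July 2029 (when the certificate of approval is filed), i.e. 7 August 2029; acted on 4 August 2029, 3 days prematurely.
No need to go further; step 7 was not satisfied.

Step 7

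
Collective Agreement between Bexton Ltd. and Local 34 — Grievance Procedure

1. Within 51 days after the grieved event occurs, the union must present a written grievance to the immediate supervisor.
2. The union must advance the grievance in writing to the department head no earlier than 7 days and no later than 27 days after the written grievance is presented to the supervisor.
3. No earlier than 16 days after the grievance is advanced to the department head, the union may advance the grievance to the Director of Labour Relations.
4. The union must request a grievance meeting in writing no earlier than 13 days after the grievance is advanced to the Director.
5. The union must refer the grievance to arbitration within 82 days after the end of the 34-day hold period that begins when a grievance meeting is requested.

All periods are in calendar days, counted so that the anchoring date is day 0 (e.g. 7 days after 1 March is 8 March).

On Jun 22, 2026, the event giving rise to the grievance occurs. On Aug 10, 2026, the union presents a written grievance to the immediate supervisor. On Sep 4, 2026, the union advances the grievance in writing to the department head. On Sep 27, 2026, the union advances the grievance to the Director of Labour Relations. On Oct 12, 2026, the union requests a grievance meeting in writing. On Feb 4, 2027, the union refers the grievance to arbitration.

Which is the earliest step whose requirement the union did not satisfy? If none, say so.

Step 1: 51 days after Jun 22, 2026 (when the grieved event occurs) is Aug 12, 2026; Aug 10, 2026 is within that limit.
Step 2: the window is 7–27 days after Aug 10, 2026 (when the written grievance is presented to the supervisor), so Aug 17, 2026 through Sep 6, 2026; Sep 4, 2026 falls inside that range.
Step 3: the earliest permitted date is 16 days after Sep 4, 2026 (when the grievance is advanced to the department head), i.e. Sep 20, 2026; done Sep 27, 2026, after the minimum wait.
Step 4: the earliest permitted date is 13 days after Sep 27, 2026 (when the grievance is advanced to the Director), i.e. Oct 10, 2026; done Oct 12, 2026, after the minimum wait.
Step 5: 82 days after Nov 15, 2026 (end of the 34-day hold period, which began when a grievance meeting is requested on Oct 12, 2026) is Feb 5, 2027; Feb 4, 2027 is within that limit.

None — every step was satisfied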